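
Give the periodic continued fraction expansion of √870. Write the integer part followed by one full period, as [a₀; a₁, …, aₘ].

a₀ = ⌊√870⌋ = 29.
With m₀=0, d₀=1 and mₖ₊₁ = dₖaₖ − mₖ, dₖ₊₁ = (n − mₖ₊₁²)/dₖ, aₖ₊₁ = ⌊(a₀+mₖ₊₁)/dₖ₊₁⌋:
  k=1: m=29, d=29, a=2
  k=2: m=29, d=1, a=58
d=1 and a=2a₀=58 at k=2, so the next step gives (m, d) = (29, 29) again — its k=1 value — and the period has length 2.

[29; 2, 58]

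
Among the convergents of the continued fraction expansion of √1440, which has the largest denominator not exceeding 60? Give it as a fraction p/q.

√1440 = [37; 1, 17, 1, 74, …] (period length 4).
Convergents:
  p_0/q_0 = 37/1
  p_1/q_1 = 38/1
  p_2/q_2 = 683/18
  p_3/q_3 = 721/19
  p_4/q_4 = 54037/1424
q_3 = 19 ≤ 60 < 1424 = q_4, so the answer is 721/19.

721/19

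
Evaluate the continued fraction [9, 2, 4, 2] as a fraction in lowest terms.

Using pₖ = aₖpₖ₋₁ + pₖ₋₂ and qₖ = aₖqₖ₋₁ + qₖ₋₂:
  k=0: a=9, p=9, q=1
  k=1: a=2, p=19, q=2
  k=2: a=4, p=85, q=9
  k=3: a=2, p=189, q=20

189/20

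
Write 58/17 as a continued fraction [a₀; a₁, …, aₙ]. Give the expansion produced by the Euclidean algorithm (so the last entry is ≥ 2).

[3; 2, 2, 3]

58 = 3*17 + 7
17 = 2*7 + 3
7 = 2*3 + 1
3 = 3*1 + 0  (stop)
So 58/17 = [3; 2, 2, 3].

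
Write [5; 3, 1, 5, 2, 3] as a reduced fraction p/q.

910/173

Using pₖ = aₖpₖ₋₁ + pₖ₋₂ and qₖ = aₖqₖ₋₁ + qₖ₋₂:
  k=0: a=5, p=5, q=1
  k=1: a=3, p=16, q=3
  k=2: a=1, p=21, q=4
  k=3: a=5, p=121, q=23
  k=4: a=2, p=263, q=50
  k=5: a=3, p=910, q=173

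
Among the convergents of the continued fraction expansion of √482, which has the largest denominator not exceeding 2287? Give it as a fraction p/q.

21230/967

√482 = [21; 1, 20, 1, 42, …] (period length 4).
Convergents:
  p_0/q_0 = 21/1
  p_1/q_1 = 22/1
  p_2/q_2 = 461/21
  p_3/q_3 = 483/22
  p_4/q_4 = 20747/945
  p_5/q_5 = 21230/967
  p_6/q_6 = 445347/20285
q_5 = 967 ≤ 2287 < 20285 = q_6, so the answer is 21230/967.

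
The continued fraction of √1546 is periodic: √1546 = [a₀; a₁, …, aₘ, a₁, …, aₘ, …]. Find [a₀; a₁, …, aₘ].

a₀ = ⌊√1546⌋ = 39.

[39; 3, 7, 1, 1, 7, 3, 78]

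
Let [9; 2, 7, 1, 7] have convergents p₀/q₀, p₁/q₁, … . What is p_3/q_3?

Using pₖ = aₖpₖ₋₁ + pₖ₋₂, qₖ = aₖqₖ₋₁ + qₖ₋₂ (with p₋₁=1, p₋₂=0, q₋₁=0, q₋₂=1):
  k=0: a=9, p=9, q=1
  k=1: a=2, p=19, q=2
  k=2: a=7, p=142, q=15
  k=3: a=1, p=161, q=17

161/17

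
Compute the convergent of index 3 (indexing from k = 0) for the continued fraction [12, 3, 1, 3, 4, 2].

184/15

Using pₖ = aₖpₖ₋₁ + pₖ₋₂, qₖ = aₖqₖ₋₁ + qₖ₋₂ (with p₋₁=1, p₋₂=0, q₋₁=0, q₋₂=1):
  k=0: a=12, p=12, q=1
  k=1: a=3, p=37, q=3
  k=2: a=1, p=49, q=4
  k=3: a=3, p=184, q=15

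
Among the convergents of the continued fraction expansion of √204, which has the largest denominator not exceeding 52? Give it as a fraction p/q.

657/46

√204 = [14; 3, 1, 1, 6, 1, 1, 3, 28, …] (period length 8).
Convergents:
  p_0/q_0 = 14/1
  p_1/q_1 = 43/3
  p_2/q_2 = 57/4
  p_3/q_3 = 100/7
  p_4/q_4 = 657/46
  p_5/q_5 = 757/53
q_4 = 46 ≤ 52 < 53 = q_5, so the answer is 657/46.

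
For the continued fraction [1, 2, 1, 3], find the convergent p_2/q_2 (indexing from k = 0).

Using pₖ = aₖpₖ₋₁ + pₖ₋₂, qₖ = aₖqₖ₋₁ + qₖ₋₂ (with p₋₁=1, p₋₂=0, q₋₁=0, q₋₂=1):
  k=0: a=1, p=1, q=1
  k=1: a=2, p=3, q=2
  k=2: a=1, p=4, q=3

4/3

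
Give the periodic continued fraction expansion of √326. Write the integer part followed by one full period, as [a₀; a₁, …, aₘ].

a₀ = ⌊√326⌋ = 18.

[18; 18, 36]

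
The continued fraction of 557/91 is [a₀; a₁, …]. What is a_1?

557 = 6·91 + 11   →  a_0 = 6
91 = 8·11 + 3   →  a_1 = 8

8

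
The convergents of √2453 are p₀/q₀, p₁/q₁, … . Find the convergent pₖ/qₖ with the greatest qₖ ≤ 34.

941/19

√2453 = [49; 1, 1, 8, 1, 1, 98, …] (period length 6).
Convergents:
  p_0/q_0 = 49/1
  p_1/q_1 = 50/1
  p_2/q_2 = 99/2
  p_3/q_3 = 842/17
  p_4/q_4 = 941/19
  p_5/q_5 = 1783/36
q_4 = 19 ≤ 34 < 36 = q_5, so the answer is 941/19.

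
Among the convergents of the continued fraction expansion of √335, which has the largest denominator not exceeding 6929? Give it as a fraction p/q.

√335 = [18; 3, 3, 3, 36, …] (period length 4).
Convergents:
  p_0/q_0 = 18/1
  p_1/q_1 = 55/3
  p_2/q_2 = 183/10
  p_3/q_3 = 604/33
  p_4/q_4 = 21927/1198
  p_5/q_5 = 66385/3627
  p_6/q_6 = 221082/12079
q_5 = 3627 ≤ 6929 < 12079 = q_6, so the answer is 66385/3627.

66385/3627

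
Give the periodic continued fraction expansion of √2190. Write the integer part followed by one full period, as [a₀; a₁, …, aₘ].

a₀ = ⌊√2190⌋ = 46.
With m₀=0, d₀=1 and mₖ₊₁ = dₖaₖ − mₖ, dₖ₊₁ = (n − mₖ₊₁²)/dₖ, aₖ₊₁ = ⌊(a₀+mₖ₊₁)/dₖ₊₁⌋:
  k=1: m=46, d=74, a=1
  k=2: m=28, d=19, a=3
  k=3: m=29, d=71, a=1
  k=4: m=42, d=6, a=14
  k=5: m=42, d=71, a=1
  k=6: m=29, d=19, a=3
  k=7: m=28, d=74, a=1
  k=8: m=46, d=1, a=92
d=1 and a=2a₀=92 at k=8, so the next step gives (m, d) = (46, 74) again — its k=1 value — and the period has length 8.

[46; 1, 3, 1, 14, 1, 3, 1, 92]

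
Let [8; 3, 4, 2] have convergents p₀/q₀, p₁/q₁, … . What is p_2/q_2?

Using pₖ = aₖpₖ₋₁ + pₖ₋₂, qₖ = aₖqₖ₋₁ + qₖ₋₂ (with p₋₁=1, p₋₂=0, q₋₁=0, q₋₂=1):
  k=0: a=8, p=8, q=1
  k=1: a=3, p=25, q=3
  k=2: a=4, p=108, q=13

108/13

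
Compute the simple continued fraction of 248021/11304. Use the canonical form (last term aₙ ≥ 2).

[21; 1, 15, 1, 18, 17, 2]

248021 = 21·11304 + 10637
11304 = 1·10637 + 667
10637 = 15·667 + 632
667 = 1·632 + 35
632 = 18·35 + 2
35 = 17·2 + 1
2 = 2·1 + 0  (stop)
So 248021/11304 = [21; 1, 15, 1, 18, 17, 2].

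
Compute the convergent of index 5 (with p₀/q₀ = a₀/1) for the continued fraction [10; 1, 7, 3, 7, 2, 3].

4254/391

Using pₖ = aₖpₖ₋₁ + pₖ₋₂, qₖ = aₖqₖ₋₁ + qₖ₋₂ (with p₋₁=1, p₋₂=0, q₋₁=0, q₋₂=1):
  k=0: a=10, p=10, q=1
  k=1: a=1, p=11, q=1
  k=2: a=7, p=87, q=8
  k=3: a=3, p=272, q=25
  k=4: a=7, p=1991, q=183
  k=5: a=2, p=4254, q=391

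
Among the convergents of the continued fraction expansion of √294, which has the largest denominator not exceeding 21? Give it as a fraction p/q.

√294 = [17; 6, 1, 4, 1, 6, 34, …] (period length 6).
Convergents:
  p_0/q_0 = 17/1
  p_1/q_1 = 103/6
  p_2/q_2 = 120/7
  p_3/q_3 = 583/34
q_2 = 7 ≤ 21 < 34 = q_3, so the answer is 120/7.

120/7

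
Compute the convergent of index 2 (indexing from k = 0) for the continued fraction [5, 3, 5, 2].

Using pₖ = aₖpₖ₋₁ + pₖ₋₂, qₖ = aₖqₖ₋₁ + qₖ₋₂ (with p₋₁=1, p₋₂=0, q₋₁=0, q₋₂=1):
  k=0: a=5, p=5, q=1
  k=1: a=3, p=16, q=3
  k=2: a=5, p=85, q=16

85/16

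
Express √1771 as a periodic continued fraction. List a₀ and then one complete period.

[42; 12, 84]

a₀ = ⌊√1771⌋ = 42.
With m₀=0, d₀=1 and mₖ₊₁ = dₖaₖ − mₖ, dₖ₊₁ = (n − mₖ₊₁²)/dₖ, aₖ₊₁ = ⌊(a₀+mₖ₊₁)/dₖ₊₁⌋:
  k=1: m=42, d=7, a=12
  k=2: m=42, d=1, a=84
d=1 and a=2a₀=84 at k=2, so the next step gives (m, d) = (42, 7) again — its k=1 value — and the period has length 2.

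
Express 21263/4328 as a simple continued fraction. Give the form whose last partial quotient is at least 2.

21263 = 4×4328 + 3951
4328 = 1×3951 + 377
3951 = 10×377 + 181
377 = 2×181 + 15
181 = 12×15 + 1
15 = 15×1 + 0  (stop)
So 21263/4328 = [4; 1, 10, 2, 12, 15].

[4; 1, 10, 2, 12, 15]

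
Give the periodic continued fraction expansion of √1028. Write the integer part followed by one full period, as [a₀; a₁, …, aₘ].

[32; 16, 64]

a₀ = ⌊√1028⌋ = 32.
With m₀=0, d₀=1 and mₖ₊₁ = dₖaₖ − mₖ, dₖ₊₁ = (n − mₖ₊₁²)/dₖ, aₖ₊₁ = ⌊(a₀+mₖ₊₁)/dₖ₊₁⌋:
  k=1: m=32, d=4, a=16
  k=2: m=32, d=1, a=64
d=1 and a=2a₀=64 at k=2, so the next step gives (m, d) = (32, 4) again — its k=1 value — and the period has length 2.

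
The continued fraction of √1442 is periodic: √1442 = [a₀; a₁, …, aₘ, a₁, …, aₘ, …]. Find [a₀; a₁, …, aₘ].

[37; 1, 36, 1, 74]

a₀ = ⌊√1442⌋ = 37.
With m₀=0, d₀=1 and mₖ₊₁ = dₖaₖ − mₖ, dₖ₊₁ = (n − mₖ₊₁²)/dₖ, aₖ₊₁ = ⌊(a₀+mₖ₊₁)/dₖ₊₁⌋:
  k=1: m=37, d=73, a=1
  k=2: m=36, d=2, a=36
  k=3: m=36, d=73, a=1
  k=4: m=37, d=1, a=74
d=1 and a=2a₀=74 at k=4, so the next step gives (m, d) = (37, 73) again — its k=1 value — and the period has length 4.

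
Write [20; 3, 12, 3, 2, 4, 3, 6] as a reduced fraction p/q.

Fold from the inside: start with 6/1.
  3 + 1/6 = 19/6
  4 + 6/19 = 82/19
  2 + 19/82 = 183/82
  3 + 82/183 = 631/183
  12 + 183/631 = 7755/631
  3 + 631/7755 = 23896/7755
  20 + 7755/23896 = 485675/23896

485675/23896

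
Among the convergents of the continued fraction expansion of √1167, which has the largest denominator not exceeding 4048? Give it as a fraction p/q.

60329/1766

√1167 = [34; 6, 5, 11, 5, 6, 68, …] (period length 6).
Convergents:
  p_0/q_0 = 34/1
  p_1/q_1 = 205/6
  p_2/q_2 = 1059/31
  p_3/q_3 = 11854/347
  p_4/q_4 = 60329/1766
  p_5/q_5 = 373828/10943
q_4 = 1766 ≤ 4048 < 10943 = q_5, so the answer is 60329/1766.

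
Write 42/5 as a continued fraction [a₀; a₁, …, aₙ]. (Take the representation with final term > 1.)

[8; 2, 2]

42 = 8·5 + 2
5 = 2·2 + 1
2 = 2·1 + 0  (stop)
So 42/5 = [8; 2, 2].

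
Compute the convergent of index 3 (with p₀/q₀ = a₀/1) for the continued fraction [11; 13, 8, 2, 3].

Using pₖ = aₖpₖ₋₁ + pₖ₋₂, qₖ = aₖqₖ₋₁ + qₖ₋₂ (with p₋₁=1, p₋₂=0, q₋₁=0, q₋₂=1):
  k=0: a=11, p=11, q=1
  k=1: a=13, p=144, q=13
  k=2: a=8, p=1163, q=105
  k=3: a=2, p=2470, q=223

2470/223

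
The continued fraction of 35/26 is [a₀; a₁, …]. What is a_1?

2

35 = 1·26 + 9   →  a_0 = 1
26 = 2·9 + 8   →  a_1 = 2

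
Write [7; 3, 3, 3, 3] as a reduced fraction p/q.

Using pₖ = aₖpₖ₋₁ + pₖ₋₂ and qₖ = aₖqₖ₋₁ + qₖ₋₂:
  k=0: a=7, p=7, q=1
  k=1: a=3, p=22, q=3
  k=2: a=3, p=73, q=10
  k=3: a=3, p=241, q=33
  k=4: a=3, p=796, q=109

796/109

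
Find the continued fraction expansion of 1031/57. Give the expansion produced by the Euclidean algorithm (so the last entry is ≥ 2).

1031 = 18·57 + 5
57 = 11·5 + 2
5 = 2·2 + 1
2 = 2·1 + 0  (stop)
So 1031/57 = [18; 11, 2, 2].

[18; 11, 2, 2]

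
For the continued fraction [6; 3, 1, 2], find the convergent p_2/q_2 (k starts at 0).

25/4

Using pₖ = aₖpₖ₋₁ + pₖ₋₂, qₖ = aₖqₖ₋₁ + qₖ₋₂ (with p₋₁=1, p₋₂=0, q₋₁=0, q₋₂=1):
  k=0: a=6, p=6, q=1
  k=1: a=3, p=19, q=3
  k=2: a=1, p=25, q=4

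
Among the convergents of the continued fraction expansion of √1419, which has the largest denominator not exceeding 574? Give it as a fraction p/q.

12770/339

√1419 = [37; 1, 2, 37, 2, 1, 74, …] (period length 6).
Convergents:
  p_0/q_0 = 37/1
  p_1/q_1 = 38/1
  p_2/q_2 = 113/3
  p_3/q_3 = 4219/112
  p_4/q_4 = 8551/227
  p_5/q_5 = 12770/339
  p_6/q_6 = 953531/25313
q_5 = 339 ≤ 574 < 25313 = q_6, so the answer is 12770/339.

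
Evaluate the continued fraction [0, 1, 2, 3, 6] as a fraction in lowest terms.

44/63

Fold from the inside: start with 6/1.
  3 + 1/6 = 19/6
  2 + 6/19 = 44/19
  1 + 19/44 = 63/44
  0 + 44/63 = 44/63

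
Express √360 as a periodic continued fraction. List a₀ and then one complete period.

a₀ = ⌊√360⌋ = 18.
With m₀=0, d₀=1 and mₖ₊₁ = dₖaₖ − mₖ, dₖ₊₁ = (n − mₖ₊₁²)/dₖ, aₖ₊₁ = ⌊(a₀+mₖ₊₁)/dₖ₊₁⌋:
  k=1: m=18, d=36, a=1
  k=2: m=18, d=1, a=36
d=1 and a=2a₀=36 at k=2, so the next step gives (m, d) = (18, 36) again — its k=1 value — and the period has length 2.

[18; 1, 36]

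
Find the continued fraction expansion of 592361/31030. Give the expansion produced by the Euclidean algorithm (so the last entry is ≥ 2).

592361 = 19·31030 + 2791
31030 = 11·2791 + 329
2791 = 8·329 + 159
329 = 2·159 + 11
159 = 14·11 + 5
11 = 2·5 + 1
5 = 5·1 + 0  (stop)
So 592361/31030 = [19; 11, 8, 2, 14, 2, 5].

[19; 11, 8, 2, 14, 2, 5]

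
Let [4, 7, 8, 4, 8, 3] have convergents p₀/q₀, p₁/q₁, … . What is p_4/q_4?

Using pₖ = aₖpₖ₋₁ + pₖ₋₂, qₖ = aₖqₖ₋₁ + qₖ₋₂ (with p₋₁=1, p₋₂=0, q₋₁=0, q₋₂=1):
  k=0: a=4, p=4, q=1
  k=1: a=7, p=29, q=7
  k=2: a=8, p=236, q=57
  k=3: a=4, p=973, q=235
  k=4: a=8, p=8020, q=1937

8020/1937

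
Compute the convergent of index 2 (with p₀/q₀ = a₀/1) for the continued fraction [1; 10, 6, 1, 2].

67/61

Using pₖ = aₖpₖ₋₁ + pₖ₋₂, qₖ = aₖqₖ₋₁ + qₖ₋₂ (with p₋₁=1, p₋₂=0, q₋₁=0, q₋₂=1):
  k=0: a=1, p=1, q=1
  k=1: a=10, p=11, q=10
  k=2: a=6, p=67, q=61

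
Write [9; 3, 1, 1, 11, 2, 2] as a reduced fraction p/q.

Using pₖ = aₖpₖ₋₁ + pₖ₋₂ and qₖ = aₖqₖ₋₁ + qₖ₋₂:
  k=0: a=9, p=9, q=1
  k=1: a=3, p=28, q=3
  k=2: a=1, p=37, q=4
  k=3: a=1, p=65, q=7
  k=4: a=11, p=752, q=81
  k=5: a=2, p=1569, q=169
  k=6: a=2, p=3890, q=419

3890/419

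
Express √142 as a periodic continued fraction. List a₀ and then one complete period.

a₀ = ⌊√142⌋ = 11.
With m₀=0, d₀=1 and mₖ₊₁ = dₖaₖ − mₖ, dₖ₊₁ = (n − mₖ₊₁²)/dₖ, aₖ₊₁ = ⌊(a₀+mₖ₊₁)/dₖ₊₁⌋:
  k=1: m=11, d=21, a=1
  k=2: m=10, d=2, a=10
  k=3: m=10, d=21, a=1
  k=4: m=11, d=1, a=22
d=1 and a=2a₀=22 at k=4, so the next step gives (m, d) = (11, 21) again — its k=1 value — and the period has length 4.

[11; 1, 10, 1, 22]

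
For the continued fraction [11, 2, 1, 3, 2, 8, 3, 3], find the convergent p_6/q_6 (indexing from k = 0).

7475/658

Using pₖ = aₖpₖ₋₁ + pₖ₋₂, qₖ = aₖqₖ₋₁ + qₖ₋₂ (with p₋₁=1, p₋₂=0, q₋₁=0, q₋₂=1):
  k=0: a=11, p=11, q=1
  k=1: a=2, p=23, q=2
  k=2: a=1, p=34, q=3
  k=3: a=3, p=125, q=11
  k=4: a=2, p=284, q=25
  k=5: a=8, p=2397, q=211
  k=6: a=3, p=7475, q=658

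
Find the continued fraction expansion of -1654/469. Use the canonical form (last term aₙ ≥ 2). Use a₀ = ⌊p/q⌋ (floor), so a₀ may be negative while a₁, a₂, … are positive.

-1654 = -4×469 + 222
469 = 2×222 + 25
222 = 8×25 + 22
25 = 1×22 + 3
22 = 7×3 + 1
3 = 3×1 + 0  (stop)
So -1654/469 = [-4; 2, 8, 1, 7, 3].

[-4; 2, 8, 1, 7, 3]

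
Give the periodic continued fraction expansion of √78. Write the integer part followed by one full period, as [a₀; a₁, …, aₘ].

a₀ = ⌊√78⌋ = 8.
With m₀=0, d₀=1 and mₖ₊₁ = dₖaₖ − mₖ, dₖ₊₁ = (n − mₖ₊₁²)/dₖ, aₖ₊₁ = ⌊(a₀+mₖ₊₁)/dₖ₊₁⌋:
  k=1: m=8, d=14, a=1
  k=2: m=6, d=3, a=4
  k=3: m=6, d=14, a=1
  k=4: m=8, d=1, a=16
d=1 and a=2a₀=16 at k=4, so the next step gives (m, d) = (8, 14) again — its k=1 value — and the period has length 4.

[8; 1, 4, 1, 16]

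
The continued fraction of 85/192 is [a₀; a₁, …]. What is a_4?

6

85 = 0·192 + 85   →  a_0 = 0
192 = 2·85 + 22   →  a_1 = 2
85 = 3·22 + 19   →  a_2 = 3
22 = 1·19 + 3   →  a_3 = 1
19 = 6·3 + 1   →  a_4 = 6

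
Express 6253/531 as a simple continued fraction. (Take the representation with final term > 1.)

6253 = 11×531 + 412
531 = 1×412 + 119
412 = 3×119 + 55
119 = 2×55 + 9
55 = 6×9 + 1
9 = 9×1 + 0  (stop)
So 6253/531 = [11; 1, 3, 2, 6, 9].

[11; 1, 3, 2, 6, 9]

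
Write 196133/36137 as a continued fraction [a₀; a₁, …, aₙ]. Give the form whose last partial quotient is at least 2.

[5; 2, 2, 1, 18, 17, 5, 3]

196133 = 5·36137 + 15448
36137 = 2·15448 + 5241
15448 = 2·5241 + 4966
5241 = 1·4966 + 275
4966 = 18·275 + 16
275 = 17·16 + 3
16 = 5·3 + 1
3 = 3·1 + 0  (stop)
So 196133/36137 = [5; 2, 2, 1, 18, 17, 5, 3].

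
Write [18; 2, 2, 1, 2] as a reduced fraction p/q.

350/19

Using pₖ = aₖpₖ₋₁ + pₖ₋₂ and qₖ = aₖqₖ₋₁ + qₖ₋₂:
  k=0: a=18, p=18, q=1
  k=1: a=2, p=37, q=2
  k=2: a=2, p=92, q=5
  k=3: a=1, p=129, q=7
  k=4: a=2, p=350, q=19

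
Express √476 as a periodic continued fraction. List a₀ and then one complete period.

a₀ = ⌊√476⌋ = 21.
With m₀=0, d₀=1 and mₖ₊₁ = dₖaₖ − mₖ, dₖ₊₁ = (n − mₖ₊₁²)/dₖ, aₖ₊₁ = ⌊(a₀+mₖ₊₁)/dₖ₊₁⌋:
  k=1: m=21, d=35, a=1
  k=2: m=14, d=8, a=4
  k=3: m=18, d=19, a=2
  k=4: m=20, d=4, a=10
  k=5: m=20, d=19, a=2
  k=6: m=18, d=8, a=4
  k=7: m=14, d=35, a=1
  k=8: m=21, d=1, a=42
d=1 and a=2a₀=42 at k=8, so the next step gives (m, d) = (21, 35) again — its k=1 value — and the period has length 8.

[21; 1, 4, 2, 10, 2, 4, 1, 42]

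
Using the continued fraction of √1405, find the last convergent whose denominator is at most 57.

1087/29

√1405 = [37; 2, 14, 2, 74, …] (period length 4).
Convergents:
  p_0/q_0 = 37/1
  p_1/q_1 = 75/2
  p_2/q_2 = 1087/29
  p_3/q_3 = 2249/60
q_2 = 29 ≤ 57 < 60 = q_3, so the answer is 1087/29.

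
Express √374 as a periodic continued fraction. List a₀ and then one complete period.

[19; 2, 1, 18, 1, 2, 38]

a₀ = ⌊√374⌋ = 19.
With m₀=0, d₀=1 and mₖ₊₁ = dₖaₖ − mₖ, dₖ₊₁ = (n − mₖ₊₁²)/dₖ, aₖ₊₁ = ⌊(a₀+mₖ₊₁)/dₖ₊₁⌋:
  k=1: m=19, d=13, a=2
  k=2: m=7, d=25, a=1
  k=3: m=18, d=2, a=18
  k=4: m=18, d=25, a=1
  k=5: m=7, d=13, a=2
  k=6: m=19, d=1, a=38
d=1 and a=2a₀=38 at k=6, so the next step gives (m, d) = (19, 13) again — its k=1 value — and the period has length 6.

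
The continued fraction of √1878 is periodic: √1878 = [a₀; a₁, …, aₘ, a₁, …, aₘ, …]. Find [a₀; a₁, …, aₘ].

[43; 2, 1, 42, 1, 2, 86]

a₀ = ⌊√1878⌋ = 43.
With m₀=0, d₀=1 and mₖ₊₁ = dₖaₖ − mₖ, dₖ₊₁ = (n − mₖ₊₁²)/dₖ, aₖ₊₁ = ⌊(a₀+mₖ₊₁)/dₖ₊₁⌋:
  k=1: m=43, d=29, a=2
  k=2: m=15, d=57, a=1
  k=3: m=42, d=2, a=42
  k=4: m=42, d=57, a=1
  k=5: m=15, d=29, a=2
  k=6: m=43, d=1, a=86
d=1 and a=2a₀=86 at k=6, so the next step gives (m, d) = (43, 29) again — its k=1 value — and the period has length 6.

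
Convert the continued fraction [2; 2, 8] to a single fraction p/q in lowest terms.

42/17

Fold from the inside: start with 8/1.
  2 + 1/8 = 17/8
  2 + 8/17 = 42/17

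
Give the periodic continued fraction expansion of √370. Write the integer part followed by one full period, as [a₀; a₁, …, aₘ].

[19; 4, 4, 38]

a₀ = ⌊√370⌋ = 19.
With m₀=0, d₀=1 and mₖ₊₁ = dₖaₖ − mₖ, dₖ₊₁ = (n − mₖ₊₁²)/dₖ, aₖ₊₁ = ⌊(a₀+mₖ₊₁)/dₖ₊₁⌋:
  k=1: m=19, d=9, a=4
  k=2: m=17, d=9, a=4
  k=3: m=19, d=1, a=38
d=1 and a=2a₀=38 at k=3, so the next step gives (m, d) = (19, 9) again — its k=1 value — and the period has length 3.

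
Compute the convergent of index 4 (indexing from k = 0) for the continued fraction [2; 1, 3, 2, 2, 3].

61/22

Using pₖ = aₖpₖ₋₁ + pₖ₋₂, qₖ = aₖqₖ₋₁ + qₖ₋₂ (with p₋₁=1, p₋₂=0, q₋₁=0, q₋₂=1):
  k=0: a=2, p=2, q=1
  k=1: a=1, p=3, q=1
  k=2: a=3, p=11, q=4
  k=3: a=2, p=25, q=9
  k=4: a=2, p=61, q=22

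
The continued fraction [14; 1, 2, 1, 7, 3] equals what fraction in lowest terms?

1430/97

Using pₖ = aₖpₖ₋₁ + pₖ₋₂ and qₖ = aₖqₖ₋₁ + qₖ₋₂:
  k=0: a=14, p=14, q=1
  k=1: a=1, p=15, q=1
  k=2: a=2, p=44, q=3
  k=3: a=1, p=59, q=4
  k=4: a=7, p=457, q=31
  k=5: a=3, p=1430, q=97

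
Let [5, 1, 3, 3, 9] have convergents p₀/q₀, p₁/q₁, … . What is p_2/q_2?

Using pₖ = aₖpₖ₋₁ + pₖ₋₂, qₖ = aₖqₖ₋₁ + qₖ₋₂ (with p₋₁=1, p₋₂=0, q₋₁=0, q₋₂=1):
  k=0: a=5, p=5, q=1
  k=1: a=1, p=6, q=1
  k=2: a=3, p=23, q=4

23/4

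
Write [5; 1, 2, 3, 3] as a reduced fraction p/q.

Using pₖ = aₖpₖ₋₁ + pₖ₋₂ and qₖ = aₖqₖ₋₁ + qₖ₋₂:
  k=0: a=5, p=5, q=1
  k=1: a=1, p=6, q=1
  k=2: a=2, p=17, q=3
  k=3: a=3, p=57, q=10
  k=4: a=3, p=188, q=33

188/33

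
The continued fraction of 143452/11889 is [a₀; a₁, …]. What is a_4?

1

143452 = 12·11889 + 784   →  a_0 = 12
11889 = 15·784 + 129   →  a_1 = 15
784 = 6·129 + 10   →  a_2 = 6
129 = 12·10 + 9   →  a_3 = 12
10 = 1·9 + 1   →  a_4 = 1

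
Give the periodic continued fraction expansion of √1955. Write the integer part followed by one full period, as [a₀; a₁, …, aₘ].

[44; 4, 1, 1, 1, 4, 88]

a₀ = ⌊√1955⌋ = 44.
With m₀=0, d₀=1 and mₖ₊₁ = dₖaₖ − mₖ, dₖ₊₁ = (n − mₖ₊₁²)/dₖ, aₖ₊₁ = ⌊(a₀+mₖ₊₁)/dₖ₊₁⌋:
  k=1: m=44, d=19, a=4
  k=2: m=32, d=49, a=1
  k=3: m=17, d=34, a=1
  k=4: m=17, d=49, a=1
  k=5: m=32, d=19, a=4
  k=6: m=44, d=1, a=88
d=1 and a=2a₀=88 at k=6, so the next step gives (m, d) = (44, 19) again — its k=1 value — and the period has length 6.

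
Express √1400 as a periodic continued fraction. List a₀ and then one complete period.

a₀ = ⌊√1400⌋ = 37.
With m₀=0, d₀=1 and mₖ₊₁ = dₖaₖ − mₖ, dₖ₊₁ = (n − mₖ₊₁²)/dₖ, aₖ₊₁ = ⌊(a₀+mₖ₊₁)/dₖ₊₁⌋:
  k=1: m=37, d=31, a=2
  k=2: m=25, d=25, a=2
  k=3: m=25, d=31, a=2
  k=4: m=37, d=1, a=74
d=1 and a=2a₀=74 at k=4, so the next step gives (m, d) = (37, 31) again — its k=1 value — and the period has length 4.

[37; 2, 2, 2, 74]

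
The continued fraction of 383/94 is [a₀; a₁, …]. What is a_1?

13

383 = 4·94 + 7   →  a_0 = 4
94 = 13·7 + 3   →  a_1 = 13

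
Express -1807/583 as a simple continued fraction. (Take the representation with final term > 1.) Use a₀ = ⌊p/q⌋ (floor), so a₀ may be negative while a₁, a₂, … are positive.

-1807 = -4*583 + 525
583 = 1*525 + 58
525 = 9*58 + 3
58 = 19*3 + 1
3 = 3*1 + 0  (stop)
So -1807/583 = [-4; 1, 9, 19, 3].

[-4; 1, 9, 19, 3]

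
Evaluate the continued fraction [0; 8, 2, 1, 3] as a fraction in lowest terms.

Fold from the inside: start with 3/1.
  1 + 1/3 = 4/3
  2 + 3/4 = 11/4
  8 + 4/11 = 92/11
  0 + 11/92 = 11/92

11/92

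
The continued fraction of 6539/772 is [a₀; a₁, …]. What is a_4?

6539 = 8·772 + 363   →  a_0 = 8
772 = 2·363 + 46   →  a_1 = 2
363 = 7·46 + 41   →  a_2 = 7
46 = 1·41 + 5   →  a_3 = 1
41 = 8·5 + 1   →  a_4 = 8

8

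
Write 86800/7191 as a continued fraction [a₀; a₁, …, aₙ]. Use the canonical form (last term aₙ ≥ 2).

86800 = 12*7191 + 508
7191 = 14*508 + 79
508 = 6*79 + 34
79 = 2*34 + 11
34 = 3*11 + 1
11 = 11*1 + 0  (stop)
So 86800/7191 = [12; 14, 6, 2, 3, 11].

[12; 14, 6, 2, 3, 11]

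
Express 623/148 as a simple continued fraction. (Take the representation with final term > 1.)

623 = 4*148 + 31
148 = 4*31 + 24
31 = 1*24 + 7
24 = 3*7 + 3
7 = 2*3 + 1
3 = 3*1 + 0  (stop)
So 623/148 = [4; 4, 1, 3, 2, 3].

[4; 4, 1, 3, 2, 3]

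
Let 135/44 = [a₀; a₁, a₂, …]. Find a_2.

135 = 3·44 + 3   →  a_0 = 3
44 = 14·3 + 2   →  a_1 = 14
3 = 1·2 + 1   →  a_2 = 1

1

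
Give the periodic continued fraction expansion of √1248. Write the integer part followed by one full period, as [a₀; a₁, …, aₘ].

[35; 3, 17, 3, 70]

a₀ = ⌊√1248⌋ = 35.
With m₀=0, d₀=1 and mₖ₊₁ = dₖaₖ − mₖ, dₖ₊₁ = (n − mₖ₊₁²)/dₖ, aₖ₊₁ = ⌊(a₀+mₖ₊₁)/dₖ₊₁⌋:
  k=1: m=35, d=23, a=3
  k=2: m=34, d=4, a=17
  k=3: m=34, d=23, a=3
  k=4: m=35, d=1, a=70
d=1 and a=2a₀=70 at k=4, so the next step gives (m, d) = (35, 23) again — its k=1 value — and the period has length 4.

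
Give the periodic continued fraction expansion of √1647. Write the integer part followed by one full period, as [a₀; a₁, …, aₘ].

[40; 1, 1, 2, 1, 1, 80]

a₀ = ⌊√1647⌋ = 40.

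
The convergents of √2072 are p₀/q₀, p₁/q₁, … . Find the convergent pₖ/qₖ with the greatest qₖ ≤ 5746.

216626/4759

√2072 = [45; 1, 1, 12, 1, 1, 90, …] (period length 6).
Convergents:
  p_0/q_0 = 45/1
  p_1/q_1 = 46/1
  p_2/q_2 = 91/2
  p_3/q_3 = 1138/25
  p_4/q_4 = 1229/27
  p_5/q_5 = 2367/52
  p_6/q_6 = 214259/4707
  p_7/q_7 = 216626/4759
  p_8/q_8 = 430885/9466
q_7 = 4759 ≤ 5746 < 9466 = q_8, so the answer is 216626/4759.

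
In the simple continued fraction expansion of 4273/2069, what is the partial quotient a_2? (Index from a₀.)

4273 = 2·2069 + 135   →  a_0 = 2
2069 = 15·135 + 44   →  a_1 = 15
135 = 3·44 + 3   →  a_2 = 3

3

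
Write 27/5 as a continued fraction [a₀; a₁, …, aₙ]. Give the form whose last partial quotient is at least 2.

[5; 2, 2]

27 = 5·5 + 2
5 = 2·2 + 1
2 = 2·1 + 0  (stop)
So 27/5 = [5; 2, 2].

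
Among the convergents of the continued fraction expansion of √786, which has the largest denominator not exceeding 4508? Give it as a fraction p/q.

√786 = [28; 28, 56, …] (period length 2).
Convergents:
  p_0/q_0 = 28/1
  p_1/q_1 = 785/28
  p_2/q_2 = 43988/1569
  p_3/q_3 = 1232449/43960
q_2 = 1569 ≤ 4508 < 43960 = q_3, so the answer is 43988/1569.

43988/1569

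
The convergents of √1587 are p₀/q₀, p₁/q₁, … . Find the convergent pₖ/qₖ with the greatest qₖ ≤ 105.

√1587 = [39; 1, 5, 7, 13, 7, 5, 1, 78, …] (period length 8).
Convergents:
  p_0/q_0 = 39/1
  p_1/q_1 = 40/1
  p_2/q_2 = 239/6
  p_3/q_3 = 1713/43
  p_4/q_4 = 22508/565
q_3 = 43 ≤ 105 < 565 = q_4, so the answer is 1713/43.

1713/43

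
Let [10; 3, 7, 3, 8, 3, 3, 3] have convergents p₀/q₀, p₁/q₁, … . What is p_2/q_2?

Using pₖ = aₖpₖ₋₁ + pₖ₋₂, qₖ = aₖqₖ₋₁ + qₖ₋₂ (with p₋₁=1, p₋₂=0, q₋₁=0, q₋₂=1):
  k=0: a=10, p=10, q=1
  k=1: a=3, p=31, q=3
  k=2: a=7, p=227, q=22

227/22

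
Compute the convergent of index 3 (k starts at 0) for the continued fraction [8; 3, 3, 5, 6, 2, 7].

Using pₖ = aₖpₖ₋₁ + pₖ₋₂, qₖ = aₖqₖ₋₁ + qₖ₋₂ (with p₋₁=1, p₋₂=0, q₋₁=0, q₋₂=1):
  k=0: a=8, p=8, q=1
  k=1: a=3, p=25, q=3
  k=2: a=3, p=83, q=10
  k=3: a=5, p=440, q=53

440/53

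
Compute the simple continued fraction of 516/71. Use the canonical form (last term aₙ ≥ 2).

516 = 7×71 + 19
71 = 3×19 + 14
19 = 1×14 + 5
14 = 2×5 + 4
5 = 1×4 + 1
4 = 4×1 + 0  (stop)
So 516/71 = [7; 3, 1, 2, 1, 4].

[7; 3, 1, 2, 1, 4]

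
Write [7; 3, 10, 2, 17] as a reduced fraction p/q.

8319/1136

Using pₖ = aₖpₖ₋₁ + pₖ₋₂ and qₖ = aₖqₖ₋₁ + qₖ₋₂:
  k=0: a=7, p=7, q=1
  k=1: a=3, p=22, q=3
  k=2: a=10, p=227, q=31
  k=3: a=2, p=476, q=65
  k=4: a=17, p=8319, q=1136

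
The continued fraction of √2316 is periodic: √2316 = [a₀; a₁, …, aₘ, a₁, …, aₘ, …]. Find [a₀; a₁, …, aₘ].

a₀ = ⌊√2316⌋ = 48.

[48; 8, 96]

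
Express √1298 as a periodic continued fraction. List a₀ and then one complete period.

[36; 36, 72]

a₀ = ⌊√1298⌋ = 36.
With m₀=0, d₀=1 and mₖ₊₁ = dₖaₖ − mₖ, dₖ₊₁ = (n − mₖ₊₁²)/dₖ, aₖ₊₁ = ⌊(a₀+mₖ₊₁)/dₖ₊₁⌋:
  k=1: m=36, d=2, a=36
  k=2: m=36, d=1, a=72
d=1 and a=2a₀=72 at k=2, so the next step gives (m, d) = (36, 2) again — its k=1 value — and the period has length 2.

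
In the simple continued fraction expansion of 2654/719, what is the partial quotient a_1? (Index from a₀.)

2654 = 3·719 + 497   →  a_0 = 3
719 = 1·497 + 222   →  a_1 = 1

1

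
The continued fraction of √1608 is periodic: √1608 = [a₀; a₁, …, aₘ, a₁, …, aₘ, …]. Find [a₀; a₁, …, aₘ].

a₀ = ⌊√1608⌋ = 40.
With m₀=0, d₀=1 and mₖ₊₁ = dₖaₖ − mₖ, dₖ₊₁ = (n − mₖ₊₁²)/dₖ, aₖ₊₁ = ⌊(a₀+mₖ₊₁)/dₖ₊₁⌋:
  k=1: m=40, d=8, a=10
  k=2: m=40, d=1, a=80
d=1 and a=2a₀=80 at k=2, so the next step gives (m, d) = (40, 8) again — its k=1 value — and the period has length 2.

[40; 10, 80]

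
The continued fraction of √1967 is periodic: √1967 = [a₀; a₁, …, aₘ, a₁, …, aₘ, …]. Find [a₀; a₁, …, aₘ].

a₀ = ⌊√1967⌋ = 44.
With m₀=0, d₀=1 and mₖ₊₁ = dₖaₖ − mₖ, dₖ₊₁ = (n − mₖ₊₁²)/dₖ, aₖ₊₁ = ⌊(a₀+mₖ₊₁)/dₖ₊₁⌋:
  k=1: m=44, d=31, a=2
  k=2: m=18, d=53, a=1
  k=3: m=35, d=14, a=5
  k=4: m=35, d=53, a=1
  k=5: m=18, d=31, a=2
  k=6: m=44, d=1, a=88
d=1 and a=2a₀=88 at k=6, so the next step gives (m, d) = (44, 31) again — its k=1 value — and the period has length 6.

[44; 2, 1, 5, 1, 2, 88]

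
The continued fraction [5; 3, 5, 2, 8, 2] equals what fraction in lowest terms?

Fold from the inside: start with 2/1.
  8 + 1/2 = 17/2
  2 + 2/17 = 36/17
  5 + 17/36 = 197/36
  3 + 36/197 = 627/197
  5 + 197/627 = 3332/627

3332/627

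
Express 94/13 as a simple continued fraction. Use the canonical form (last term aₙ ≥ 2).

94 = 7×13 + 3
13 = 4×3 + 1
3 = 3×1 + 0  (stop)
So 94/13 = [7; 4, 3].

[7; 4, 3]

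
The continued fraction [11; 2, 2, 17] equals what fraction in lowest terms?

Using pₖ = aₖpₖ₋₁ + pₖ₋₂ and qₖ = aₖqₖ₋₁ + qₖ₋₂:
  k=0: a=11, p=11, q=1
  k=1: a=2, p=23, q=2
  k=2: a=2, p=57, q=5
  k=3: a=17, p=992, q=87

992/87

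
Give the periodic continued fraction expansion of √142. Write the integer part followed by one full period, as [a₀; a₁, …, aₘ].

a₀ = ⌊√142⌋ = 11.
With m₀=0, d₀=1 and mₖ₊₁ = dₖaₖ − mₖ, dₖ₊₁ = (n − mₖ₊₁²)/dₖ, aₖ₊₁ = ⌊(a₀+mₖ₊₁)/dₖ₊₁⌋:
  k=1: m=11, d=21, a=1
  k=2: m=10, d=2, a=10
  k=3: m=10, d=21, a=1
  k=4: m=11, d=1, a=22
d=1 and a=2a₀=22 at k=4, so the next step gives (m, d) = (11, 21) again — its k=1 value — and the period has length 4.

[11; 1, 10, 1, 22]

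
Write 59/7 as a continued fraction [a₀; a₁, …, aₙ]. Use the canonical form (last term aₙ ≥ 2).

59 = 8×7 + 3
7 = 2×3 + 1
3 = 3×1 + 0  (stop)
So 59/7 = [8; 2, 3].

[8; 2, 3]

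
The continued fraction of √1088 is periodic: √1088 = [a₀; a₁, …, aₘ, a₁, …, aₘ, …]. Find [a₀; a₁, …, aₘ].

a₀ = ⌊√1088⌋ = 32.
With m₀=0, d₀=1 and mₖ₊₁ = dₖaₖ − mₖ, dₖ₊₁ = (n − mₖ₊₁²)/dₖ, aₖ₊₁ = ⌊(a₀+mₖ₊₁)/dₖ₊₁⌋:
  k=1: m=32, d=64, a=1
  k=2: m=32, d=1, a=64
d=1 and a=2a₀=64 at k=2, so the next step gives (m, d) = (32, 64) again — its k=1 value — and the period has length 2.

[32; 1, 64]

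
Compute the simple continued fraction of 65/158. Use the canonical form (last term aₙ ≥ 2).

65 = 0·158 + 65
158 = 2·65 + 28
65 = 2·28 + 9
28 = 3·9 + 1
9 = 9·1 + 0  (stop)
So 65/158 = [0; 2, 2, 3, 9].

[0; 2, 2, 3, 9]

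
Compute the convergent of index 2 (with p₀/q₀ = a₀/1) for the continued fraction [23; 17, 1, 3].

415/18

Using pₖ = aₖpₖ₋₁ + pₖ₋₂, qₖ = aₖqₖ₋₁ + qₖ₋₂ (with p₋₁=1, p₋₂=0, q₋₁=0, q₋₂=1):
  k=0: a=23, p=23, q=1
  k=1: a=17, p=392, q=17
  k=2: a=1, p=415, q=18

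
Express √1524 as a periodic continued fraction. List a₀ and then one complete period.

[39; 26, 78]

a₀ = ⌊√1524⌋ = 39.
With m₀=0, d₀=1 and mₖ₊₁ = dₖaₖ − mₖ, dₖ₊₁ = (n − mₖ₊₁²)/dₖ, aₖ₊₁ = ⌊(a₀+mₖ₊₁)/dₖ₊₁⌋:
  k=1: m=39, d=3, a=26
  k=2: m=39, d=1, a=78
d=1 and a=2a₀=78 at k=2, so the next step gives (m, d) = (39, 3) again — its k=1 value — and the period has length 2.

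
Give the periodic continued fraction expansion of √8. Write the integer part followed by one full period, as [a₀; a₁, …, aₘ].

[2; 1, 4]

a₀ = ⌊√8⌋ = 2.
With m₀=0, d₀=1 and mₖ₊₁ = dₖaₖ − mₖ, dₖ₊₁ = (n − mₖ₊₁²)/dₖ, aₖ₊₁ = ⌊(a₀+mₖ₊₁)/dₖ₊₁⌋:
  k=1: m=2, d=4, a=1
  k=2: m=2, d=1, a=4
d=1 and a=2a₀=4 at k=2, so the next step gives (m, d) = (2, 4) again — its k=1 value — and the period has length 2.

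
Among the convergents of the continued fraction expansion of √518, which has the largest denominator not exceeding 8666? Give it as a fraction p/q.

√518 = [22; 1, 3, 6, 3, 1, 44, …] (period length 6).
Convergents:
  p_0/q_0 = 22/1
  p_1/q_1 = 23/1
  p_2/q_2 = 91/4
  p_3/q_3 = 569/25
  p_4/q_4 = 1798/79
  p_5/q_5 = 2367/104
  p_6/q_6 = 105946/4655
  p_7/q_7 = 108313/4759
  p_8/q_8 = 430885/18932
q_7 = 4759 ≤ 8666 < 18932 = q_8, so the answer is 108313/4759.

108313/4759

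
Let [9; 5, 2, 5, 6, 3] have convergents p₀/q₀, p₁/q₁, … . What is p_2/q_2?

Using pₖ = aₖpₖ₋₁ + pₖ₋₂, qₖ = aₖqₖ₋₁ + qₖ₋₂ (with p₋₁=1, p₋₂=0, q₋₁=0, q₋₂=1):
  k=0: a=9, p=9, q=1
  k=1: a=5, p=46, q=5
  k=2: a=2, p=101, q=11

101/11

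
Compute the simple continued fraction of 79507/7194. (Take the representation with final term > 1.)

79507 = 11·7194 + 373
7194 = 19·373 + 107
373 = 3·107 + 52
107 = 2·52 + 3
52 = 17·3 + 1
3 = 3·1 + 0  (stop)
So 79507/7194 = [11; 19, 3, 2, 17, 3].

[11; 19, 3, 2, 17, 3]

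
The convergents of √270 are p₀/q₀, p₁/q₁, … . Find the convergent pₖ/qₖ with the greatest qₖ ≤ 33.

115/7

√270 = [16; 2, 3, 6, 3, 2, 32, …] (period length 6).
Convergents:
  p_0/q_0 = 16/1
  p_1/q_1 = 33/2
  p_2/q_2 = 115/7
  p_3/q_3 = 723/44
q_2 = 7 ≤ 33 < 44 = q_3, so the answer is 115/7.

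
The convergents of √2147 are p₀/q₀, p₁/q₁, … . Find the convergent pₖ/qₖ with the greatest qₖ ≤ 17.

√2147 = [46; 2, 1, 45, 1, 2, 92, …] (period length 6).
Convergents:
  p_0/q_0 = 46/1
  p_1/q_1 = 93/2
  p_2/q_2 = 139/3
  p_3/q_3 = 6348/137
q_2 = 3 ≤ 17 < 137 = q_3, so the answer is 139/3.

139/3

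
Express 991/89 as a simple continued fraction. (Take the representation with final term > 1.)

991 = 11·89 + 12
89 = 7·12 + 5
12 = 2·5 + 2
5 = 2·2 + 1
2 = 2·1 + 0  (stop)
So 991/89 = [11; 7, 2, 2, 2].

[11; 7, 2, 2, 2]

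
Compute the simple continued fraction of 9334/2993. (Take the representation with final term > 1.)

9334 = 3*2993 + 355
2993 = 8*355 + 153
355 = 2*153 + 49
153 = 3*49 + 6
49 = 8*6 + 1
6 = 6*1 + 0  (stop)
So 9334/2993 = [3; 8, 2, 3, 8, 6].

[3; 8, 2, 3, 8, 6]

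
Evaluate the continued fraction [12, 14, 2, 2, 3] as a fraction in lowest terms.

2957/245

Using pₖ = aₖpₖ₋₁ + pₖ₋₂ and qₖ = aₖqₖ₋₁ + qₖ₋₂:
  k=0: a=12, p=12, q=1
  k=1: a=14, p=169, q=14
  k=2: a=2, p=350, q=29
  k=3: a=2, p=869, q=72
  k=4: a=3, p=2957, q=245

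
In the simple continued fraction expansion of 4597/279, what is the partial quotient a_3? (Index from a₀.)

4

4597 = 16·279 + 133   →  a_0 = 16
279 = 2·133 + 13   →  a_1 = 2
133 = 10·13 + 3   →  a_2 = 10
13 = 4·3 + 1   →  a_3 = 4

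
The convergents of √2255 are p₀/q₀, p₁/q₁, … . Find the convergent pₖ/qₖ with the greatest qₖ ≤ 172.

3609/76

√2255 = [47; 2, 18, 2, 94, …] (period length 4).
Convergents:
  p_0/q_0 = 47/1
  p_1/q_1 = 95/2
  p_2/q_2 = 1757/37
  p_3/q_3 = 3609/76
  p_4/q_4 = 341003/7181
q_3 = 76 ≤ 172 < 7181 = q_4, so the answer is 3609/76.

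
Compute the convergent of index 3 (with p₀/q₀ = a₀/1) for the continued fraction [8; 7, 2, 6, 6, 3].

789/97

Using pₖ = aₖpₖ₋₁ + pₖ₋₂, qₖ = aₖqₖ₋₁ + qₖ₋₂ (with p₋₁=1, p₋₂=0, q₋₁=0, q₋₂=1):
  k=0: a=8, p=8, q=1
  k=1: a=7, p=57, q=7
  k=2: a=2, p=122, q=15
  k=3: a=6, p=789, q=97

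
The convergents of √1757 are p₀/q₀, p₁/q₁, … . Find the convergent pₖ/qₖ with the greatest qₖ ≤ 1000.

41707/995

√1757 = [41; 1, 10, 1, 82, …] (period length 4).
Convergents:
  p_0/q_0 = 41/1
  p_1/q_1 = 42/1
  p_2/q_2 = 461/11
  p_3/q_3 = 503/12
  p_4/q_4 = 41707/995
  p_5/q_5 = 42210/1007
q_4 = 995 ≤ 1000 < 1007 = q_5, so the answer is 41707/995.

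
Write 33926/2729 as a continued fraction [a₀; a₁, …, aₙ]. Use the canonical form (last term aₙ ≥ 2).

33926 = 12×2729 + 1178
2729 = 2×1178 + 373
1178 = 3×373 + 59
373 = 6×59 + 19
59 = 3×19 + 2
19 = 9×2 + 1
2 = 2×1 + 0  (stop)
So 33926/2729 = [12; 2, 3, 6, 3, 9, 2].

[12; 2, 3, 6, 3, 9, 2]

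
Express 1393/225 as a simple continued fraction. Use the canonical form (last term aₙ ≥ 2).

[6; 5, 4, 3, 3]

1393 = 6×225 + 43
225 = 5×43 + 10
43 = 4×10 + 3
10 = 3×3 + 1
3 = 3×1 + 0  (stop)
So 1393/225 = [6; 5, 4, 3, 3].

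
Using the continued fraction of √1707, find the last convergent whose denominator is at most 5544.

194639/4711

√1707 = [41; 3, 6, 41, 6, 3, 82, …] (period length 6).
Convergents:
  p_0/q_0 = 41/1
  p_1/q_1 = 124/3
  p_2/q_2 = 785/19
  p_3/q_3 = 32309/782
  p_4/q_4 = 194639/4711
  p_5/q_5 = 616226/14915
q_4 = 4711 ≤ 5544 < 14915 = q_5, so the answer is 194639/4711.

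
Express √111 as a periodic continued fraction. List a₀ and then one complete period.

a₀ = ⌊√111⌋ = 10.

[10; 1, 1, 6, 1, 1, 20]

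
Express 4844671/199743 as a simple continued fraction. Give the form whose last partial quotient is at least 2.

[24; 3, 1, 13, 14, 17, 7, 2]

4844671 = 24*199743 + 50839
199743 = 3*50839 + 47226
50839 = 1*47226 + 3613
47226 = 13*3613 + 257
3613 = 14*257 + 15
257 = 17*15 + 2
15 = 7*2 + 1
2 = 2*1 + 0  (stop)
So 4844671/199743 = [24; 3, 1, 13, 14, 17, 7, 2].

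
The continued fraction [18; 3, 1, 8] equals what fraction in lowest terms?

639/35

Fold from the inside: start with 8/1.
  1 + 1/8 = 9/8
  3 + 8/9 = 35/9
  18 + 9/35 = 639/35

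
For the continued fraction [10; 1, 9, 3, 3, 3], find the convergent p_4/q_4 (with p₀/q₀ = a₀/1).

Using pₖ = aₖpₖ₋₁ + pₖ₋₂, qₖ = aₖqₖ₋₁ + qₖ₋₂ (with p₋₁=1, p₋₂=0, q₋₁=0, q₋₂=1):
  k=0: a=10, p=10, q=1
  k=1: a=1, p=11, q=1
  k=2: a=9, p=109, q=10
  k=3: a=3, p=338, q=31
  k=4: a=3, p=1123, q=103

1123/103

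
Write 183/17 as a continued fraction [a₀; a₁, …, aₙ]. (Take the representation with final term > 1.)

[10; 1, 3, 4]

183 = 10×17 + 13
17 = 1×13 + 4
13 = 3×4 + 1
4 = 4×1 + 0  (stop)
So 183/17 = [10; 1, 3, 4].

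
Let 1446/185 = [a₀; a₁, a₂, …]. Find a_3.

2

1446 = 7·185 + 151   →  a_0 = 7
185 = 1·151 + 34   →  a_1 = 1
151 = 4·34 + 15   →  a_2 = 4
34 = 2·15 + 4   →  a_3 = 2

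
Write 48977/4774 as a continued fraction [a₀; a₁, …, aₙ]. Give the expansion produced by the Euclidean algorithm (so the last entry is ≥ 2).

[10; 3, 1, 6, 9, 6, 3]

48977 = 10*4774 + 1237
4774 = 3*1237 + 1063
1237 = 1*1063 + 174
1063 = 6*174 + 19
174 = 9*19 + 3
19 = 6*3 + 1
3 = 3*1 + 0  (stop)
So 48977/4774 = [10; 3, 1, 6, 9, 6, 3].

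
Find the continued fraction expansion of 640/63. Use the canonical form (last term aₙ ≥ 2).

[10; 6, 3, 3]

640 = 10*63 + 10
63 = 6*10 + 3
10 = 3*3 + 1
3 = 3*1 + 0  (stop)
So 640/63 = [10; 6, 3, 3].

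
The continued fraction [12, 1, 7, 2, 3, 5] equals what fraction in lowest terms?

Using pₖ = aₖpₖ₋₁ + pₖ₋₂ and qₖ = aₖqₖ₋₁ + qₖ₋₂:
  k=0: a=12, p=12, q=1
  k=1: a=1, p=13, q=1
  k=2: a=7, p=103, q=8
  k=3: a=2, p=219, q=17
  k=4: a=3, p=760, q=59
  k=5: a=5, p=4019, q=312

4019/312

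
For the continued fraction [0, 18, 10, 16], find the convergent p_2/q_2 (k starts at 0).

10/181

Using pₖ = aₖpₖ₋₁ + pₖ₋₂, qₖ = aₖqₖ₋₁ + qₖ₋₂ (with p₋₁=1, p₋₂=0, q₋₁=0, q₋₂=1):
  k=0: a=0, p=0, q=1
  k=1: a=18, p=1, q=18
  k=2: a=10, p=10, q=181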